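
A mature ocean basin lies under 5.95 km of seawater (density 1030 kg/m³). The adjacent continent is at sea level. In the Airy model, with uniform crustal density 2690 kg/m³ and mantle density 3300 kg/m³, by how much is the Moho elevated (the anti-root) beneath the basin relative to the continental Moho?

By Archimedes' principle applied to the lithosphere: replacing crust with seawater at the top is compensated by replacing crust with mantle at the base: d (ρ_c − ρ_w) = a (ρ_m − ρ_c).
a = d (ρ_c − ρ_w)/(ρ_m − ρ_c) = 5.95 km × 1660/610 = 16.2 km.

16.2 km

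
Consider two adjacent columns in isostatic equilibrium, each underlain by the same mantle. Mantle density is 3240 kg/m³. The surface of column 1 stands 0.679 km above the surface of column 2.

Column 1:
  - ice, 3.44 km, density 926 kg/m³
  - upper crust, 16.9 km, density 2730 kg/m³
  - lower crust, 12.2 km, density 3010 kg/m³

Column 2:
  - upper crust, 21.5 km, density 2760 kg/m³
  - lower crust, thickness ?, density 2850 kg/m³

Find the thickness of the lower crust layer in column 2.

Take the compensation level at the base of the deeper column (depth z_c below the surface of column 1) and equate Σ ρ_i t_i down to z_c; mantle fills any gap and the z_c terms cancel.
Column 1: 3.44×926 + 16.9×2730 + 12.2×3010 + (z_c − 32.54)×3240
Column 2: 0.679×0 + 21.5×2760 + x×2850 + (z_c − 0.679 − 21.5 − x)×3240
The z_c×3240 term appears on both sides and cancels. Collect the known terms of each column as K = Σ(ρt)_known − 3240 × (depth of known layers): K_1 = 86044.44 − 3240×32.54 = −19385.16; K_2 = 59340 − 3240×(0.679 + 21.5) = −12519.96.
Balance: K_1 = K_2 − x×(3240 − 2850), so x = (K_2 − K_1)/(3240 − 2850) = 6865.2/390 = 17.6 km.

17.6 km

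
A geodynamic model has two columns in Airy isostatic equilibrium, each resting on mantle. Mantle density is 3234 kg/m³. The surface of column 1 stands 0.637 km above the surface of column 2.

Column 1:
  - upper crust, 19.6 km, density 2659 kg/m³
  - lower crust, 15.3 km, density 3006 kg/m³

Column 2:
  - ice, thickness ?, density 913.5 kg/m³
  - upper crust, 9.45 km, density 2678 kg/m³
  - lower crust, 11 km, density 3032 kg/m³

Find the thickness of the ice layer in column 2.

2.25 km

Take the compensation level at the base of the deeper column (depth z_c below the surface of column 1) and equate Σ ρ_i t_i down to z_c; mantle fills any gap and the z_c terms cancel.
Column 1: 19.6×2659 + 15.3×3006 + (z_c − 34.9)×3234
Column 2: 0.637×0 + x×913.5 + 9.45×2678 + 11×3032 + (z_c − 0.637 − 20.45 − x)×3234
The z_c×3234 term appears on both sides and cancels. Collect the known terms of each column as K = Σ(ρt)_known − 3234 × (depth of known layers): K_1 = 98108.2 − 3234×34.9 = −14758.4; K_2 = 58659.1 − 3234×(0.637 + 20.45) = −9536.258.
Balance: K_1 = K_2 − x×(3234 − 913.5), so x = (K_2 − K_1)/(3234 − 913.5) = 5222.14/2320.5 = 2.25 km.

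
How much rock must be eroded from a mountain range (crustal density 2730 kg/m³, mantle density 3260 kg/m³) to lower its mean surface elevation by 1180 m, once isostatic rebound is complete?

Net drop Δ = e − u = e − e ρ_c/ρ_m = e (ρ_m − ρ_c)/ρ_m.
e = Δ ρ_m/(ρ_m − ρ_c) = 1180 m × 3260/530 = 7260 m.

7260 m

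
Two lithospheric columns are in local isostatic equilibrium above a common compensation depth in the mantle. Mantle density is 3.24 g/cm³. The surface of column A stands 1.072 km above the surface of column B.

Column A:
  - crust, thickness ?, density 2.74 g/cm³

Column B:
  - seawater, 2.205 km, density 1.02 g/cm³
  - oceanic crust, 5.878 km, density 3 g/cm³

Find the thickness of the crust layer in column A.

19.6 km

Take the compensation level at the base of the deeper column (depth z_c below the surface of column A) and equate Σ ρ_i t_i down to z_c; mantle fills any gap and the z_c terms cancel.
Column A: x×2.74 + (z_c − 0 − x)×3.24
Column B: 1.072×0 + 2.205×1.02 + 5.878×3 + (z_c − 1.072 − 8.083)×3.24
The z_c×3.24 term appears on both sides and cancels. Collect the known terms of each column as K = Σ(ρt)_known − 3.24 × (depth of known layers): K_A = 0 − 3.24×0 = 0; K_B = 19.8831 − 3.24×(1.072 + 8.083) = −9.7791.
Balance: K_A − x×(3.24 − 2.74) = K_B, so x = (K_A − K_B)/(3.24 − 2.74) = 9.7791/0.5 = 19.6 km.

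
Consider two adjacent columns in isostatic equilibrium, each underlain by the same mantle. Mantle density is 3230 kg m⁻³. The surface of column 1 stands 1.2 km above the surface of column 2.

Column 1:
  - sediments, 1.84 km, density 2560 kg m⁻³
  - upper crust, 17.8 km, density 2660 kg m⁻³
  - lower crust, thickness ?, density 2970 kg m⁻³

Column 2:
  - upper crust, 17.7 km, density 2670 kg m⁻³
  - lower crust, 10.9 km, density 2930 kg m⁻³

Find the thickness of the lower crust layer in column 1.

Take the compensation level at the base of the deeper column (depth z_c below the surface of column 1) and equate Σ ρ_i t_i down to z_c; mantle fills any gap and the z_c terms cancel.
Column 1: 1.84×2560 + 17.8×2660 + x×2970 + (z_c − 19.64 − x)×3230
Column 2: 1.2×0 + 17.7×2670 + 10.9×2930 + (z_c − 1.2 − 28.6)×3230
The z_c×3230 term appears on both sides and cancels. Collect the known terms of each column as K = Σ(ρt)_known − 3230 × (depth of known layers): K_1 = 52058.4 − 3230×19.64 = −11378.8; K_2 = 79196 − 3230×(1.2 + 28.6) = −17058.
Balance: K_1 − x×(3230 − 2970) = K_2, so x = (K_1 − K_2)/(3230 − 2970) = 5679.2/260 = 21.8 km.

21.8 km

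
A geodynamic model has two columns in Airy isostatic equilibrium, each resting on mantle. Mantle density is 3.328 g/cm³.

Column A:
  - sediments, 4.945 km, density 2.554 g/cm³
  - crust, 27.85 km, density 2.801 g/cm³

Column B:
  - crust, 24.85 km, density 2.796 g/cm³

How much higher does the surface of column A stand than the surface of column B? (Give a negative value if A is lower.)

1.59 km

For any compensation level in the mantle, the mantle terms cancel and isostasy reduces to e = (Σt_A − Σt_B) − (Σ(ρt)_A − Σ(ρt)_B) / ρ_m.
Σt_A = 32.795 km; Σt_B = 24.85 km; Σ(ρt)_A = 90.63738; Σ(ρt)_B = 69.4806 (in km·g/cm³).
e = (32.795 − 24.85) − (90.63738 − 69.4806) / 3.328 = 1.59 km.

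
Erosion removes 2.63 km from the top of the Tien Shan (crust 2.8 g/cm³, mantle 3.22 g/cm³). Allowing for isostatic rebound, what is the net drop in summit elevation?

Rebound u = e ρ_c/ρ_m = 2.63 km × 2.8/3.22 = 2.287 km.
Net surface drop = e − u = 2.63 km − 2.287 km = e (ρ_m − ρ_c)/ρ_m = 0.343 km.

0.343 km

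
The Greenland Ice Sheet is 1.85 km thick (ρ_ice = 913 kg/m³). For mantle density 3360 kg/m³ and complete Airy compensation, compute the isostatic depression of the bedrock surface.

In Airy isostatic equilibrium: the ice load ρ_ice t is balanced by mantle displaced below, ρ_m s.
s = t ρ_ice / ρ_m = 1.85 km × 913/3360 = 0.503 km.

0.503 km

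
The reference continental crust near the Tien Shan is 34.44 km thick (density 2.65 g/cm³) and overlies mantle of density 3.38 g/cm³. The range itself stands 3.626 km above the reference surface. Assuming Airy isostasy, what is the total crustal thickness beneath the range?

Root depth r = h ρ_c / (ρ_m − ρ_c) = 3.626 km × 2.65 / 0.73 = 13.16 km.
Total thickness = T + h + r = 34.44 km + 3.626 km + 13.16 km = 51.2 km.

51.2 km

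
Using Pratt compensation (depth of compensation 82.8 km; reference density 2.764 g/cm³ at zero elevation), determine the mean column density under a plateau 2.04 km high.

2.7 g/cm³

Pratt balance: ρ_ref D = ρ (D + h).
ρ = ρ_ref D/(D + h) = 2.764 × 82.8 km/(82.8 km + 2.04 km) = 2.7 g/cm³.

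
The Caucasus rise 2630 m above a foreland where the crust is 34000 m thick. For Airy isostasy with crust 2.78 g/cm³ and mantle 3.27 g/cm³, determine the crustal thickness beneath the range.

51600 m

Root depth r = h ρ_c / (ρ_m − ρ_c) = 2630 m × 2.78 / 0.49 = 14920 m.
Total thickness = T + h + r = 34000 m + 2630 m + 14920 m = 51600 m.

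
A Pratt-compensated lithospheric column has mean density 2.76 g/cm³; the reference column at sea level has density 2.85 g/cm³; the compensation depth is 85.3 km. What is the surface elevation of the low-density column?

ρ_ref D = ρ (D + h) → h = D (ρ_ref − ρ)/ρ.
h = 85.3 km × (2.85 − 2.76)/2.76 = 2.78 km.

2.78 km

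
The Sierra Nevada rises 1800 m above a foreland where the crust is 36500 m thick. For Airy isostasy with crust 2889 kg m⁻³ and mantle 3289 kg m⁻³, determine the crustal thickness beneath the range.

Root depth r = h ρ_c / (ρ_m − ρ_c) = 1800 m × 2889 / 400 = 13000 m.
Total thickness = T + h + r = 36500 m + 1800 m + 13000 m = 51300 m.

51300 m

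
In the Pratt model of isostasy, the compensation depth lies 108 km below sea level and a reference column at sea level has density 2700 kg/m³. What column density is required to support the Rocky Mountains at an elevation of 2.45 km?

2640 kg/m³

Pratt balance: ρ_ref D = ρ (D + h).
ρ = ρ_ref D/(D + h) = 2700 × 108 km/(108 km + 2.45 km) = 2640 kg/m³.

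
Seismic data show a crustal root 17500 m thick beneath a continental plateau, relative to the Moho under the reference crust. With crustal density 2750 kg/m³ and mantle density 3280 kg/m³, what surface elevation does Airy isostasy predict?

In Airy isostatic equilibrium: ρ_c h = (ρ_m − ρ_c) r.
h = r (ρ_m − ρ_c) / ρ_c = 17500 m × (3280 − 2750) / 2750 = 3370 m.

3370 m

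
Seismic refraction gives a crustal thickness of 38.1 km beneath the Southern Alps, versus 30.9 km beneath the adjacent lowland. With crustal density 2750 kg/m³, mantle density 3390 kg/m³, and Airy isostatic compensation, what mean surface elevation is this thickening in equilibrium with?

1.36 km

Excess crust Δ = 38.1 km − 30.9 km = 7.2 km, split between elevation h and root r with h + r = Δ.
Airy balance ρ_c h = (ρ_m − ρ_c) r gives r = h ρ_c/(ρ_m − ρ_c), so h (1 + ρ_c/(ρ_m − ρ_c)) = Δ, i.e. h = Δ (ρ_m − ρ_c)/ρ_m.
h = 7.2 km × 640/3390 = 1.36 km.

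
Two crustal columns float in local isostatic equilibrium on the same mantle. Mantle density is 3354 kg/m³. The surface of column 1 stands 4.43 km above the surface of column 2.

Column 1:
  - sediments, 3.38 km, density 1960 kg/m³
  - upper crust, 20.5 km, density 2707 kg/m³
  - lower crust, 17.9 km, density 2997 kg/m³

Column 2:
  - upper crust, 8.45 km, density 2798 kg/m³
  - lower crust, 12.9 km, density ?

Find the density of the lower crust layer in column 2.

2980 kg/m³

Take the compensation level at the base of the deeper column (depth z_c below the surface of column 1) and equate Σ ρ_i t_i down to z_c; mantle fills any gap and the z_c terms cancel.
Column 1: 3.38×1960 + 20.5×2707 + 17.9×2997 + (z_c − 41.78)×3354
Column 2: 4.43×0 + 8.45×2798 + 12.9×ρ + (z_c − 4.43 − 21.35)×3354
The z_c×3354 term appears on both sides and cancels. Collect the known terms of each column as K = Σ(ρt)_known − 3354 × (depth of known layers): K_1 = 115764.6 − 3354×41.78 = −24365.52; K_2 = 23643.1 − 3354×(4.43 + 21.35) = −62823.02.
Balance: K_1 = K_2 + 12.9×ρ, so ρ = (K_1 − K_2)/12.9 = 38457.5/12.9 = 2980 kg/m³.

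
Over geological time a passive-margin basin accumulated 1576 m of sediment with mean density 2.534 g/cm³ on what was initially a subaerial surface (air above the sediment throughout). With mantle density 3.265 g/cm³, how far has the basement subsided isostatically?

Subaerial load: s = t ρ_sed / ρ_m = 1576 m × 2.534/3.265 = 1220 m.

1220 m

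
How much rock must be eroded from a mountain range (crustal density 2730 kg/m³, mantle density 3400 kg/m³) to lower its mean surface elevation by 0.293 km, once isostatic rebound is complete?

1.49 km

Net drop Δ = e − u = e − e ρ_c/ρ_m = e (ρ_m − ρ_c)/ρ_m.
e = Δ ρ_m/(ρ_m − ρ_c) = 0.293 km × 3400/670 = 1.49 km.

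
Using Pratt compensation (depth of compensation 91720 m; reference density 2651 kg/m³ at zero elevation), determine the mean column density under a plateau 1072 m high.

Pratt balance: ρ_ref D = ρ (D + h).
ρ = ρ_ref D/(D + h) = 2651 × 91720 m/(91720 m + 1072 m) = 2620 kg/m³.

2620 kg/m³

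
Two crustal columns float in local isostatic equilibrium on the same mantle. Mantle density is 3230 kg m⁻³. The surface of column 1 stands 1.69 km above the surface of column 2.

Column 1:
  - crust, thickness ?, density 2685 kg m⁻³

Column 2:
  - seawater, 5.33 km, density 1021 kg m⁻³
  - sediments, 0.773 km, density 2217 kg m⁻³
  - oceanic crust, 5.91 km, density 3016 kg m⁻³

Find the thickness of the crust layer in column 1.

35.4 km

Take the compensation level at the base of the deeper column (depth z_c below the surface of column 1) and equate Σ ρ_i t_i down to z_c; mantle fills any gap and the z_c terms cancel.
Column 1: x×2685 + (z_c − 0 − x)×3230
Column 2: 1.69×0 + 5.33×1021 + 0.773×2217 + 5.91×3016 + (z_c − 1.69 − 12.013)×3230
The z_c×3230 term appears on both sides and cancels. Collect the known terms of each column as K = Σ(ρt)_known − 3230 × (depth of known layers): K_1 = 0 − 3230×0 = 0; K_2 = 24980.231 − 3230×(1.69 + 12.013) = −19280.459.
Balance: K_1 − x×(3230 − 2685) = K_2, so x = (K_1 − K_2)/(3230 − 2685) = 19280.5/545 = 35.4 km.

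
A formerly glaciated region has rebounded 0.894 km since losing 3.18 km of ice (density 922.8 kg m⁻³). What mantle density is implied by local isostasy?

ρ_m = ρ_ice t / u = 922.8 × 3.18 km/0.894 km = 3280 kg m⁻³.

3280 kg m⁻³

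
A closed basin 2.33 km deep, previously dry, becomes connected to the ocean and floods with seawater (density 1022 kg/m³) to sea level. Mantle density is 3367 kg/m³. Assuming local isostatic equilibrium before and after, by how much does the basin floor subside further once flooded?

After flooding the water column is d + s deep. Its weight must equal the weight of mantle displaced by the extra subsidence s: (d + s) ρ_w = s ρ_m.
s = d ρ_w / (ρ_m − ρ_w) = 2.33 km × 1022/(3367 − 1022) = 1.02 km.

1.02 km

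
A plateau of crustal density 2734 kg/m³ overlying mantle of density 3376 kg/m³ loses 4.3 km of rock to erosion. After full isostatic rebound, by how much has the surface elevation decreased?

0.818 km

Rebound u = e ρ_c/ρ_m = 4.3 km × 2734/3376 = 3.482 km.
Net surface drop = e − u = 4.3 km − 3.482 km = e (ρ_m − ρ_c)/ρ_m = 0.818 km.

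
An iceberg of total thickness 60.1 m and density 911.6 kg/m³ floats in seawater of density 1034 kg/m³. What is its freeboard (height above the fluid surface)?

7.11 m

Floating equilibrium: submerged depth d = t ρ_obj/ρ_fluid = 60.1 m × 911.6/1034 = 52.99 m.
Freeboard = t − d = 60.1 m − 52.99 m = 7.11 m.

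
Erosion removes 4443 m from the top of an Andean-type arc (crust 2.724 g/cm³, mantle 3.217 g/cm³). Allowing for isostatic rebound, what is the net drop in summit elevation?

681 m

Rebound u = e ρ_c/ρ_m = 4443 m × 2.724/3.217 = 3762 m.
Net surface drop = e − u = 4443 m − 3762 m = e (ρ_m − ρ_c)/ρ_m = 681 m.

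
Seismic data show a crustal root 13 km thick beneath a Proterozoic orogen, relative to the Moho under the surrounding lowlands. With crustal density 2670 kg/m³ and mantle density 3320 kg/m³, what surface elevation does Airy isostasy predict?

For local isostatic compensation: ρ_c h = (ρ_m − ρ_c) r.
h = r (ρ_m − ρ_c) / ρ_c = 13 km × (3320 − 2670) / 2670 = 3.16 km.

3.16 km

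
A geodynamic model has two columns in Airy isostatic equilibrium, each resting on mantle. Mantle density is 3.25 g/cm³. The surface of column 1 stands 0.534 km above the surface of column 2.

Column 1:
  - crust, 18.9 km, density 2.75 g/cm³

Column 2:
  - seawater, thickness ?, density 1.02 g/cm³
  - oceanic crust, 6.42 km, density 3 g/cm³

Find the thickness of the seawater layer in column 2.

Take the compensation level at the base of the deeper column (depth z_c below the surface of column 1) and equate Σ ρ_i t_i down to z_c; mantle fills any gap and the z_c terms cancel.
Column 1: 18.9×2.75 + (z_c − 18.9)×3.25
Column 2: 0.534×0 + x×1.02 + 6.42×3 + (z_c − 0.534 − 6.42 − x)×3.25
The z_c×3.25 term appears on both sides and cancels. Collect the known terms of each column as K = Σ(ρt)_known − 3.25 × (depth of known layers): K_1 = 51.975 − 3.25×18.9 = −9.45; K_2 = 19.26 − 3.25×(0.534 + 6.42) = −3.3405.
Balance: K_1 = K_2 − x×(3.25 − 1.02), so x = (K_2 − K_1)/(3.25 − 1.02) = 6.1095/2.23 = 2.74 km.

2.74 km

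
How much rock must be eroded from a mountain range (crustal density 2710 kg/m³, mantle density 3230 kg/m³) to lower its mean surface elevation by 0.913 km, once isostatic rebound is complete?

5.67 km

Net drop Δ = e − u = e − e ρ_c/ρ_m = e (ρ_m − ρ_c)/ρ_m.
e = Δ ρ_m/(ρ_m − ρ_c) = 0.913 km × 3230/520 = 5.67 km.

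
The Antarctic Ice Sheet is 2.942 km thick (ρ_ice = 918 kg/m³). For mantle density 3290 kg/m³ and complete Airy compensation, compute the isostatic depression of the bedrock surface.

By Archimedes' principle applied to the lithosphere: the ice load ρ_ice t is balanced by mantle displaced below, ρ_m s.
s = t ρ_ice / ρ_m = 2.942 km × 918/3290 = 0.821 km.

0.821 km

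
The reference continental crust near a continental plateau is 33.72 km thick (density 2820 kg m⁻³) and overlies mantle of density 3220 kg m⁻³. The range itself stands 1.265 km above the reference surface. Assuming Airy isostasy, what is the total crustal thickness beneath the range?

Root depth r = h ρ_c / (ρ_m − ρ_c) = 1.265 km × 2820 / 400 = 8.918 km.
Total thickness = T + h + r = 33.72 km + 1.265 km + 8.918 km = 43.9 km.

43.9 km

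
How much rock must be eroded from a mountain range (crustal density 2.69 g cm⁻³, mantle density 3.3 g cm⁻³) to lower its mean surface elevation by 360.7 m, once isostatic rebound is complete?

1950 m

Net drop Δ = e − u = e − e ρ_c/ρ_m = e (ρ_m − ρ_c)/ρ_m.
e = Δ ρ_m/(ρ_m − ρ_c) = 360.7 m × 3.3/0.61 = 1950 m.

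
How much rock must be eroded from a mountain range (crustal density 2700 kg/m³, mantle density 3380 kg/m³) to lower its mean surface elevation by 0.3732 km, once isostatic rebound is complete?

Net drop Δ = e − u = e − e ρ_c/ρ_m = e (ρ_m − ρ_c)/ρ_m.
e = Δ ρ_m/(ρ_m − ρ_c) = 0.3732 km × 3380/680 = 1.86 km.

1.86 km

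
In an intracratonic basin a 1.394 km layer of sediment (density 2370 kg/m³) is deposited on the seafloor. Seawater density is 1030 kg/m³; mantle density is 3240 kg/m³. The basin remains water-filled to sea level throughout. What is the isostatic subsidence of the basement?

0.845 km

Submarine loading: the sediment displaces seawater, and the subsidence is in turn flooded, so s (ρ_m − ρ_w) = t (ρ_sed − ρ_w).
s = 1.394 km × (2370 − 1030) / (3240 − 1030) = 0.845 km.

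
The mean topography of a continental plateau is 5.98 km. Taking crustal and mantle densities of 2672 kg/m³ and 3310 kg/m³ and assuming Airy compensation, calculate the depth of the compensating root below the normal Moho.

In Airy isostatic equilibrium: the weight of the topography is balanced by the buoyancy of the root, ρ_c h = (ρ_m − ρ_c) r.
r = h · ρ_c / (ρ_m − ρ_c) = 5.98 km × 2672 / (3310 − 2672) = 25 km.

25 km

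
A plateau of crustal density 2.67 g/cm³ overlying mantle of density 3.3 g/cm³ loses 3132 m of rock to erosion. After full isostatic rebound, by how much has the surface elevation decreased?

Rebound u = e ρ_c/ρ_m = 3132 m × 2.67/3.3 = 2534 m.
Net surface drop = e − u = 3132 m − 2534 m = e (ρ_m − ρ_c)/ρ_m = 598 m.

598 m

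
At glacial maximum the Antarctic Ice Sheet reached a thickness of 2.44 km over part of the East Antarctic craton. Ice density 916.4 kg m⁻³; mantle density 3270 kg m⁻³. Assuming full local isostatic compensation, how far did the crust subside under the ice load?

Equating mass per unit area of the two columns: the ice load ρ_ice t is balanced by mantle displaced below, ρ_m s.
s = t ρ_ice / ρ_m = 2.44 km × 916.4/3270 = 0.684 km.

0.684 km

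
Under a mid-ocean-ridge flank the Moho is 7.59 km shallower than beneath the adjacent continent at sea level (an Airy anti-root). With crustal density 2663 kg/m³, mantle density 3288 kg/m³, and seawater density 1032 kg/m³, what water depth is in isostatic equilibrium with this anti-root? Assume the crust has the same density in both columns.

Replacing a thickness d of crust by seawater at the top must be balanced by replacing crust with mantle at the base: d (ρ_c − ρ_w) = a (ρ_m − ρ_c).
d = a (ρ_m − ρ_c)/(ρ_c − ρ_w) = 7.59 km × 625/1631 = 2.91 km.

2.91 km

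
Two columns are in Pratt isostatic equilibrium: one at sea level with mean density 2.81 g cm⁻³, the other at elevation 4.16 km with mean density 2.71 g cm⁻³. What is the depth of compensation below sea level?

113 km

ρ_ref D = ρ (D + h) → D (ρ_ref − ρ) = ρ h.
D = ρ h/(ρ_ref − ρ) = 2.71 × 4.16 km/(2.81 − 2.71) = 113 km.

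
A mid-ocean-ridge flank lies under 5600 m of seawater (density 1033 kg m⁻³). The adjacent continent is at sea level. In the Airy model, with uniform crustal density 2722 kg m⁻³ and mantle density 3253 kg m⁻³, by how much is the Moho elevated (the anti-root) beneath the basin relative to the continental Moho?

17800 m

For local isostatic compensation: replacing crust with seawater at the top is compensated by replacing crust with mantle at the base: d (ρ_c − ρ_w) = a (ρ_m − ρ_c).
a = d (ρ_c − ρ_w)/(ρ_m − ρ_c) = 5600 m × 1689/531 = 17800 m.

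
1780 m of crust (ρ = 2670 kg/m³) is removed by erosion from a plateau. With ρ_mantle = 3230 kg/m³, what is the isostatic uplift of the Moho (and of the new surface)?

1470 m

Unloading: uplift u = e ρ_c/ρ_m = 1780 m × 2670/3230 = 1470 m.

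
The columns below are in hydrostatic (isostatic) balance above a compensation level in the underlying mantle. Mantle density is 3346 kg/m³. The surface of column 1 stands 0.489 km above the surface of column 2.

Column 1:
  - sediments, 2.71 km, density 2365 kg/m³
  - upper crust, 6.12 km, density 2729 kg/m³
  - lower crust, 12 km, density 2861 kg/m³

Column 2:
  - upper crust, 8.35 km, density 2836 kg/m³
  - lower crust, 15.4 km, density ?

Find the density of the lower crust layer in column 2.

Take the compensation level at the base of the deeper column (depth z_c below the surface of column 1) and equate Σ ρ_i t_i down to z_c; mantle fills any gap and the z_c terms cancel.
Column 1: 2.71×2365 + 6.12×2729 + 12×2861 + (z_c − 20.83)×3346
Column 2: 0.489×0 + 8.35×2836 + 15.4×ρ + (z_c − 0.489 − 23.75)×3346
The z_c×3346 term appears on both sides and cancels. Collect the known terms of each column as K = Σ(ρt)_known − 3346 × (depth of known layers): K_1 = 57442.63 − 3346×20.83 = −12254.55; K_2 = 23680.6 − 3346×(0.489 + 23.75) = −57423.094.
Balance: K_1 = K_2 + 15.4×ρ, so ρ = (K_1 − K_2)/15.4 = 45168.5/15.4 = 2930 kg/m³.

2930 kg/m³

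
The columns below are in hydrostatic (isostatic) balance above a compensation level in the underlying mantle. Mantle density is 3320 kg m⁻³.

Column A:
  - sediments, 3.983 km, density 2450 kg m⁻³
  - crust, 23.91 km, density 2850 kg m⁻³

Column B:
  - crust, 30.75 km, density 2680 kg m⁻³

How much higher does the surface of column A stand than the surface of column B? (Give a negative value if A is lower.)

For any compensation level in the mantle, the mantle terms cancel and isostasy reduces to e = (Σt_A − Σt_B) − (Σ(ρt)_A − Σ(ρt)_B) / ρ_m.
Σt_A = 27.893 km; Σt_B = 30.75 km; Σ(ρt)_A = 77901.85; Σ(ρt)_B = 82410 (in km·kg m⁻³).
e = (27.893 − 30.75) − (77901.85 − 82410) / 3320 = −1.5 km.

−1.5 km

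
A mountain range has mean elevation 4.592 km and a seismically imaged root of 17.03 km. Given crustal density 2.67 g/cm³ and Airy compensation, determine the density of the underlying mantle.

3.39 g/cm³

Airy balance: ρ_c h = (ρ_m − ρ_c) r → ρ_m = ρ_c (1 + h/r).
ρ_m = 2.67 × (1 + 4.592 km/17.03 km) = 3.39 g/cm³.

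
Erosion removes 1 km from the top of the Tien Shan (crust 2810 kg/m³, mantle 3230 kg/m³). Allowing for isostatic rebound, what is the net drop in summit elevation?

Rebound u = e ρ_c/ρ_m = 1 km × 2810/3230 = 0.87 km.
Net surface drop = e − u = 1 km − 0.87 km = e (ρ_m − ρ_c)/ρ_m = 0.13 km.

0.13 km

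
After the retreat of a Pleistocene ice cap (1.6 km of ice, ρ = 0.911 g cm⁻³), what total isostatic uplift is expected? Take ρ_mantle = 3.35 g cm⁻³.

0.435 km

Removing the load lets mantle flow back in; uplift u satisfies ρ_ice t = ρ_m u.
u = t ρ_ice/ρ_m = 1.6 km × 0.911/3.35 = 0.435 km.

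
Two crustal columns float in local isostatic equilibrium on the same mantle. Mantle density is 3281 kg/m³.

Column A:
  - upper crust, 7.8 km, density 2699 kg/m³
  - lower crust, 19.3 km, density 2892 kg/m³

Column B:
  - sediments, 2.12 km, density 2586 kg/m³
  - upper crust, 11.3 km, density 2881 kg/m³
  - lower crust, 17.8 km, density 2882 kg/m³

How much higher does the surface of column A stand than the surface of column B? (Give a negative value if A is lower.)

−0.32 km

For any compensation level in the mantle, the mantle terms cancel and isostasy reduces to e = (Σt_A − Σt_B) − (Σ(ρt)_A − Σ(ρt)_B) / ρ_m.
Σt_A = 27.1 km; Σt_B = 31.22 km; Σ(ρt)_A = 76867.8; Σ(ρt)_B = 89337.22 (in km·kg/m³).
e = (27.1 − 31.22) − (76867.8 − 89337.22) / 3281 = −0.32 km.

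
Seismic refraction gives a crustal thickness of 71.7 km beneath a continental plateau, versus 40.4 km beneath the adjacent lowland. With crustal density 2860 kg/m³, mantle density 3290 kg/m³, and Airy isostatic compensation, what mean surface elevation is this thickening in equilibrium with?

4.09 km

Excess crust Δ = 71.7 km − 40.4 km = 31.3 km, split between elevation h and root r with h + r = Δ.
Airy balance ρ_c h = (ρ_m − ρ_c) r gives r = h ρ_c/(ρ_m − ρ_c), so h (1 + ρ_c/(ρ_m − ρ_c)) = Δ, i.e. h = Δ (ρ_m − ρ_c)/ρ_m.
h = 31.3 km × 430/3290 = 4.09 km.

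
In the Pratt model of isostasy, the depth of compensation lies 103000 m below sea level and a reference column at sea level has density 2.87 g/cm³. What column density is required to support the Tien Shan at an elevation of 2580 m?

2.8 g/cm³

Pratt balance: ρ_ref D = ρ (D + h).
ρ = ρ_ref D/(D + h) = 2.87 × 103000 m/(103000 m + 2580 m) = 2.8 g/cm³.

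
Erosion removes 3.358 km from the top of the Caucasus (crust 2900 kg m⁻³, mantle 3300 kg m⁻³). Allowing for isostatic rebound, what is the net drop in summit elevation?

Rebound u = e ρ_c/ρ_m = 3.358 km × 2900/3300 = 2.951 km.
Net surface drop = e − u = 3.358 km − 2.951 km = e (ρ_m − ρ_c)/ρ_m = 0.407 km.

0.407 km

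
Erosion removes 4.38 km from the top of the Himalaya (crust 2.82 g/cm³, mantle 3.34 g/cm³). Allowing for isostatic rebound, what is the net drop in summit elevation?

Rebound u = e ρ_c/ρ_m = 4.38 km × 2.82/3.34 = 3.698 km.
Net surface drop = e − u = 4.38 km − 3.698 km = e (ρ_m − ρ_c)/ρ_m = 0.682 km.

0.682 km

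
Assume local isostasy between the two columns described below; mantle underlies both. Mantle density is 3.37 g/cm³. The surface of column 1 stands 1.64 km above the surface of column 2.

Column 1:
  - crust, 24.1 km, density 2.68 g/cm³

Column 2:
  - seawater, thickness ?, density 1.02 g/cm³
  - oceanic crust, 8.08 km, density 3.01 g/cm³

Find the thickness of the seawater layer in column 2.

3.49 km

Take the compensation level at the base of the deeper column (depth z_c below the surface of column 1) and equate Σ ρ_i t_i down to z_c; mantle fills any gap and the z_c terms cancel.
Column 1: 24.1×2.68 + (z_c − 24.1)×3.37
Column 2: 1.64×0 + x×1.02 + 8.08×3.01 + (z_c − 1.64 − 8.08 − x)×3.37
The z_c×3.37 term appears on both sides and cancels. Collect the known terms of each column as K = Σ(ρt)_known − 3.37 × (depth of known layers): K_1 = 64.588 − 3.37×24.1 = −16.629; K_2 = 24.3208 − 3.37×(1.64 + 8.08) = −8.4356.
Balance: K_1 = K_2 − x×(3.37 − 1.02), so x = (K_2 − K_1)/(3.37 − 1.02) = 8.1934/2.35 = 3.49 km.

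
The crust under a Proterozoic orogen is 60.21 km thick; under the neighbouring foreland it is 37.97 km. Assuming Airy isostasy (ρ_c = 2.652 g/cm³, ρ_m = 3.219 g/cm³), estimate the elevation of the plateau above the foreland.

Excess crust Δ = 60.21 km − 37.97 km = 22.24 km, split between elevation h and root r with h + r = Δ.
Airy balance ρ_c h = (ρ_m − ρ_c) r gives r = h ρ_c/(ρ_m − ρ_c), so h (1 + ρ_c/(ρ_m − ρ_c)) = Δ, i.e. h = Δ (ρ_m − ρ_c)/ρ_m.
h = 22.24 km × 0.567/3.219 = 3.92 km.

3.92 km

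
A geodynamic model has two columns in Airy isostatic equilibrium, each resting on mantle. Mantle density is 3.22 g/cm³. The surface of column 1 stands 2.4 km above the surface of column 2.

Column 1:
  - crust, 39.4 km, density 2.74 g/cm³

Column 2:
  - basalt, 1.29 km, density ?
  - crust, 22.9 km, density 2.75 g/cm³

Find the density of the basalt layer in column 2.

2.89 g/cm³

Take the compensation level at the base of the deeper column (depth z_c below the surface of column 1) and equate Σ ρ_i t_i down to z_c; mantle fills any gap and the z_c terms cancel.
Column 1: 39.4×2.74 + (z_c − 39.4)×3.22
Column 2: 2.4×0 + 1.29×ρ + 22.9×2.75 + (z_c − 2.4 − 24.19)×3.22
The z_c×3.22 term appears on both sides and cancels. Collect the known terms of each column as K = Σ(ρt)_known − 3.22 × (depth of known layers): K_1 = 107.956 − 3.22×39.4 = −18.912; K_2 = 62.975 − 3.22×(2.4 + 24.19) = −22.6448.
Balance: K_1 = K_2 + 1.29×ρ, so ρ = (K_1 − K_2)/1.29 = 3.7328/1.29 = 2.89 g/cm³.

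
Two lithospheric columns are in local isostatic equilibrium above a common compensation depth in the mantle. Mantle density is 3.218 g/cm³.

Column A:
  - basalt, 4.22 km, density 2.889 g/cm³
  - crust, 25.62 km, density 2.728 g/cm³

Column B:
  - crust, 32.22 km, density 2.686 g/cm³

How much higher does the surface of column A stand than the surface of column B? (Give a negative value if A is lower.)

For any compensation level in the mantle, the mantle terms cancel and isostasy reduces to e = (Σt_A − Σt_B) − (Σ(ρt)_A − Σ(ρt)_B) / ρ_m.
Σt_A = 29.84 km; Σt_B = 32.22 km; Σ(ρt)_A = 82.08294; Σ(ρt)_B = 86.54292 (in km·g/cm³).
e = (29.84 − 32.22) − (82.08294 − 86.54292) / 3.218 = −0.994 km.

−0.994 km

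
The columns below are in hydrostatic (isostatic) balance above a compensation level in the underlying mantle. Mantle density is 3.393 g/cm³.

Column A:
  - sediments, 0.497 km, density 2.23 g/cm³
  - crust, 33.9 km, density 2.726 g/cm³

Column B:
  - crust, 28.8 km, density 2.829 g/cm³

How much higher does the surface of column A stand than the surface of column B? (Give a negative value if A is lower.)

For any compensation level in the mantle, the mantle terms cancel and isostasy reduces to e = (Σt_A − Σt_B) − (Σ(ρt)_A − Σ(ρt)_B) / ρ_m.
Σt_A = 34.397 km; Σt_B = 28.8 km; Σ(ρt)_A = 93.51971; Σ(ρt)_B = 81.4752 (in km·g/cm³).
e = (34.397 − 28.8) − (93.51971 − 81.4752) / 3.393 = 2.05 km.

2.05 km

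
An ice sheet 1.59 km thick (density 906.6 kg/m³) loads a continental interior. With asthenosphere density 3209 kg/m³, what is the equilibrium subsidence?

In Airy isostatic equilibrium: the ice load ρ_ice t is balanced by mantle displaced below, ρ_m s.
s = t ρ_ice / ρ_m = 1.59 km × 906.6/3209 = 0.449 km.

0.449 km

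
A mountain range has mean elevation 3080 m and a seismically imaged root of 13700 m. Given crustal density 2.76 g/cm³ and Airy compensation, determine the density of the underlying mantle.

3.38 g/cm³

Airy balance: ρ_c h = (ρ_m − ρ_c) r → ρ_m = ρ_c (1 + h/r).
ρ_m = 2.76 × (1 + 3080 m/13700 m) = 3.38 g/cm³.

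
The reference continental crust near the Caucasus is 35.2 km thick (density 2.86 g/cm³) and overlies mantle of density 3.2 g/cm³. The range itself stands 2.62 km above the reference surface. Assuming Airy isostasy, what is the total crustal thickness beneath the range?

Root depth r = h ρ_c / (ρ_m − ρ_c) = 2.62 km × 2.86 / 0.34 = 22.04 km.
Total thickness = T + h + r = 35.2 km + 2.62 km + 22.04 km = 59.9 km.

59.9 km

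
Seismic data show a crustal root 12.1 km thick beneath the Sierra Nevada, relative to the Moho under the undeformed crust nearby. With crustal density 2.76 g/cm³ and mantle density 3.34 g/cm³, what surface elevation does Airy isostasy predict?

2.54 km

In Airy isostatic equilibrium: ρ_c h = (ρ_m − ρ_c) r.
h = r (ρ_m − ρ_c) / ρ_c = 12.1 km × (3.34 − 2.76) / 2.76 = 2.54 km.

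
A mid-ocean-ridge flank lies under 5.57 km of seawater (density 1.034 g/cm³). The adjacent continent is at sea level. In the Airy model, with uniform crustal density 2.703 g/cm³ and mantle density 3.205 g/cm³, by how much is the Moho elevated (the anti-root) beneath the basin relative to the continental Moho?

In Airy isostatic equilibrium: replacing crust with seawater at the top is compensated by replacing crust with mantle at the base: d (ρ_c − ρ_w) = a (ρ_m − ρ_c).
a = d (ρ_c − ρ_w)/(ρ_m − ρ_c) = 5.57 km × 1.669/0.502 = 18.5 km.

18.5 km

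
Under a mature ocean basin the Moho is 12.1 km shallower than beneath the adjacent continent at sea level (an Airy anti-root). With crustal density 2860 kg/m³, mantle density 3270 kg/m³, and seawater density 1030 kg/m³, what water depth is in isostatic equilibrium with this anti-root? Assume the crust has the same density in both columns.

2.71 km

Replacing a thickness d of crust by seawater at the top must be balanced by replacing crust with mantle at the base: d (ρ_c − ρ_w) = a (ρ_m − ρ_c).
d = a (ρ_m − ρ_c)/(ρ_c − ρ_w) = 12.1 km × 410/1830 = 2.71 km.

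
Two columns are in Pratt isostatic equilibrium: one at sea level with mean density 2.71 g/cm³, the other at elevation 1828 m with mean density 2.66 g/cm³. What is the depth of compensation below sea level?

ρ_ref D = ρ (D + h) → D (ρ_ref − ρ) = ρ h.
D = ρ h/(ρ_ref − ρ) = 2.66 × 1828 m/(2.71 − 2.66) = 97200 m.

97200 m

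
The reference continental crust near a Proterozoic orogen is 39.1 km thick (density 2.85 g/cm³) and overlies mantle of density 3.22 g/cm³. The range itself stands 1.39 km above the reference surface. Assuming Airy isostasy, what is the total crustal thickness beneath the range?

51.2 km

Root depth r = h ρ_c / (ρ_m − ρ_c) = 1.39 km × 2.85 / 0.37 = 10.71 km.
Total thickness = T + h + r = 39.1 km + 1.39 km + 10.71 km = 51.2 km.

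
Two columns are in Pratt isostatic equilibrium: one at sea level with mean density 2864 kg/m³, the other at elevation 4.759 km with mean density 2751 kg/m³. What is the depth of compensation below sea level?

116 km

ρ_ref D = ρ (D + h) → D (ρ_ref − ρ) = ρ h.
D = ρ h/(ρ_ref − ρ) = 2751 × 4.759 km/(2864 − 2751) = 116 km.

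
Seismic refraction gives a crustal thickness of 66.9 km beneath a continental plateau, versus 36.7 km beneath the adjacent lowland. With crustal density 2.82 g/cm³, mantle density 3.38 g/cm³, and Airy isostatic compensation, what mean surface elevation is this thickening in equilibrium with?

5 km

Excess crust Δ = 66.9 km − 36.7 km = 30.2 km, split between elevation h and root r with h + r = Δ.
Airy balance ρ_c h = (ρ_m − ρ_c) r gives r = h ρ_c/(ρ_m − ρ_c), so h (1 + ρ_c/(ρ_m − ρ_c)) = Δ, i.e. h = Δ (ρ_m − ρ_c)/ρ_m.
h = 30.2 km × 0.56/3.38 = 5 km.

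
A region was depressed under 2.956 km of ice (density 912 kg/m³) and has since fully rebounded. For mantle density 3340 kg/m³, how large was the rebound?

0.807 km

Removing the load lets mantle flow back in; uplift u satisfies ρ_ice t = ρ_m u.
u = t ρ_ice/ρ_m = 2.956 km × 912/3340 = 0.807 km.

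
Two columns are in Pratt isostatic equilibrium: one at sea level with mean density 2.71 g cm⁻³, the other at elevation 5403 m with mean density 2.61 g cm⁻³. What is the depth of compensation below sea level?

ρ_ref D = ρ (D + h) → D (ρ_ref − ρ) = ρ h.
D = ρ h/(ρ_ref − ρ) = 2.61 × 5403 m/(2.71 − 2.61) = 141000 m.

141000 m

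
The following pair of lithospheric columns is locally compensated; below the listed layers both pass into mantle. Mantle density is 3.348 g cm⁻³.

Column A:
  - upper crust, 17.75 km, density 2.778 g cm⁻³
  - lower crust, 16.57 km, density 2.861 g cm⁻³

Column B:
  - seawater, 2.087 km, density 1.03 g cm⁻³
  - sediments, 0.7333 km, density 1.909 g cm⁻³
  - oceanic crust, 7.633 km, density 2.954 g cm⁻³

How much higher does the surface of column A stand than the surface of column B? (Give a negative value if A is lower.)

For any compensation level in the mantle, the mantle terms cancel and isostasy reduces to e = (Σt_A − Σt_B) − (Σ(ρt)_A − Σ(ρt)_B) / ρ_m.
Σt_A = 34.32 km; Σt_B = 10.4533 km; Σ(ρt)_A = 96.71627; Σ(ρt)_B = 26.0973617 (in km·g cm⁻³).
e = (34.32 − 10.4533) − (96.71627 − 26.0973617) / 3.348 = 2.77 km.

2.77 km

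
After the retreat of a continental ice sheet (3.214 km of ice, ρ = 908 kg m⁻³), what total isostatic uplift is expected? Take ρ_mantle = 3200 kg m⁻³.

0.912 km

Removing the load lets mantle flow back in; uplift u satisfies ρ_ice t = ρ_m u.
u = t ρ_ice/ρ_m = 3.214 km × 908/3200 = 0.912 km.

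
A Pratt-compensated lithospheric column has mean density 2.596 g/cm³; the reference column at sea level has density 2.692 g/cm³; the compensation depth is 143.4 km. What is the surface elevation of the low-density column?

ρ_ref D = ρ (D + h) → h = D (ρ_ref − ρ)/ρ.
h = 143.4 km × (2.692 − 2.596)/2.596 = 5.3 km.

5.3 km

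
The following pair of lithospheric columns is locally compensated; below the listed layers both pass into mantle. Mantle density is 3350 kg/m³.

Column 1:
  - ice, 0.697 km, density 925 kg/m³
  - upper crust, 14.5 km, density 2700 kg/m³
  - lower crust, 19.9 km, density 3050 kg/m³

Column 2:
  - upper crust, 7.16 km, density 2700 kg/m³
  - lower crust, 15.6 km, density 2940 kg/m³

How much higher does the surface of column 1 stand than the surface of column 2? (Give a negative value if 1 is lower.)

For any compensation level in the mantle, the mantle terms cancel and isostasy reduces to e = (Σt_1 − Σt_2) − (Σ(ρt)_1 − Σ(ρt)_2) / ρ_m.
Σt_1 = 35.097 km; Σt_2 = 22.76 km; Σ(ρt)_1 = 100489.725; Σ(ρt)_2 = 65196 (in km·kg/m³).
e = (35.097 − 22.76) − (100489.725 − 65196) / 3350 = 1.8 km.

1.8 km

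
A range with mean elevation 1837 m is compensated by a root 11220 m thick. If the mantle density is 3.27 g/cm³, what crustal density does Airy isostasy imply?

2.81 g/cm³

ρ_c h = (ρ_m − ρ_c) r → ρ_c (h + r) = ρ_m r → ρ_c = ρ_m r / (h + r).
ρ_c = 3.27 × 11220 m / (1837 m + 11220 m) = 2.81 g/cm³.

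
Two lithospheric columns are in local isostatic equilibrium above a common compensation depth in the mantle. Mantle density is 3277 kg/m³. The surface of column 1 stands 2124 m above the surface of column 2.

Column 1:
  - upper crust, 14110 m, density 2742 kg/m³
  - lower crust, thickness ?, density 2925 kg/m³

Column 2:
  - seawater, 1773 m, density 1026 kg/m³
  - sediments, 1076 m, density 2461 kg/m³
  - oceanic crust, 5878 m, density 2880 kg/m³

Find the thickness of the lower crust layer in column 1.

Take the compensation level at the base of the deeper column (depth z_c below the surface of column 1) and equate Σ ρ_i t_i down to z_c; mantle fills any gap and the z_c terms cancel.
Column 1: 14110×2742 + x×2925 + (z_c − 14110 − x)×3277
Column 2: 2124×0 + 1773×1026 + 1076×2461 + 5878×2880 + (z_c − 2124 − 8727)×3277
The z_c×3277 term appears on both sides and cancels. Collect the known terms of each column as K = Σ(ρt)_known − 3277 × (depth of known layers): K_1 = 38689620 − 3277×14110 = −7548850; K_2 = 21395774 − 3277×(2124 + 8727) = −14162953.
Balance: K_1 − x×(3277 − 2925) = K_2, so x = (K_1 − K_2)/(3277 − 2925) = 6614100/352 = 18800 m.

18800 m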